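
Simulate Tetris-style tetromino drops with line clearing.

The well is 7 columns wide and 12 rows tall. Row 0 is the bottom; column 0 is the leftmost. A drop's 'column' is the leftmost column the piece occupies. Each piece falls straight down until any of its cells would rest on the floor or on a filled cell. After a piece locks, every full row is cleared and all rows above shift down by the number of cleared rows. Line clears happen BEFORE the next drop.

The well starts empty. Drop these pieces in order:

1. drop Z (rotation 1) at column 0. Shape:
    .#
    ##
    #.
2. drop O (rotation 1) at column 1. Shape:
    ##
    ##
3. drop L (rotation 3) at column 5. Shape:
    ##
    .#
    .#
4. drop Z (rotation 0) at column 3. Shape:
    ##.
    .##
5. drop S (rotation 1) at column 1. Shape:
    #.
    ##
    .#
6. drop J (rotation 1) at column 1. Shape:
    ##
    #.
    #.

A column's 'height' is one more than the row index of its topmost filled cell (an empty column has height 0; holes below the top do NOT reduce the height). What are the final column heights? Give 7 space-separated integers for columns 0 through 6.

Answer: 2 11 11 5 5 4 3

Derivation:
Drop 1: Z rot1 at col 0 lands with bottom-row=0; cleared 0 line(s) (total 0); column heights now [2 3 0 0 0 0 0], max=3
Drop 2: O rot1 at col 1 lands with bottom-row=3; cleared 0 line(s) (total 0); column heights now [2 5 5 0 0 0 0], max=5
Drop 3: L rot3 at col 5 lands with bottom-row=0; cleared 0 line(s) (total 0); column heights now [2 5 5 0 0 3 3], max=5
Drop 4: Z rot0 at col 3 lands with bottom-row=3; cleared 0 line(s) (total 0); column heights now [2 5 5 5 5 4 3], max=5
Drop 5: S rot1 at col 1 lands with bottom-row=5; cleared 0 line(s) (total 0); column heights now [2 8 7 5 5 4 3], max=8
Drop 6: J rot1 at col 1 lands with bottom-row=8; cleared 0 line(s) (total 0); column heights now [2 11 11 5 5 4 3], max=11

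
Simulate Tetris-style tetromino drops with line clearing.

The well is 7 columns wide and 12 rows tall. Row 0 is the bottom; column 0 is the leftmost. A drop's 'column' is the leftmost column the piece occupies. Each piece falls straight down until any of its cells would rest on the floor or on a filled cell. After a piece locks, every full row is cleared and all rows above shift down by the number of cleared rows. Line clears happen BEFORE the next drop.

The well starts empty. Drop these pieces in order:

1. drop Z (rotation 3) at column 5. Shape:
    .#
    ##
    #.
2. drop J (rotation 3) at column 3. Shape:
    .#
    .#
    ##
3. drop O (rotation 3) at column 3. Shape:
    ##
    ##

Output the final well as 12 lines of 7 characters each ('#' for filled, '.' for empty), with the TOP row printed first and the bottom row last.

Drop 1: Z rot3 at col 5 lands with bottom-row=0; cleared 0 line(s) (total 0); column heights now [0 0 0 0 0 2 3], max=3
Drop 2: J rot3 at col 3 lands with bottom-row=0; cleared 0 line(s) (total 0); column heights now [0 0 0 1 3 2 3], max=3
Drop 3: O rot3 at col 3 lands with bottom-row=3; cleared 0 line(s) (total 0); column heights now [0 0 0 5 5 2 3], max=5

Answer: .......
.......
.......
.......
.......
.......
.......
...##..
...##..
....#.#
....###
...###.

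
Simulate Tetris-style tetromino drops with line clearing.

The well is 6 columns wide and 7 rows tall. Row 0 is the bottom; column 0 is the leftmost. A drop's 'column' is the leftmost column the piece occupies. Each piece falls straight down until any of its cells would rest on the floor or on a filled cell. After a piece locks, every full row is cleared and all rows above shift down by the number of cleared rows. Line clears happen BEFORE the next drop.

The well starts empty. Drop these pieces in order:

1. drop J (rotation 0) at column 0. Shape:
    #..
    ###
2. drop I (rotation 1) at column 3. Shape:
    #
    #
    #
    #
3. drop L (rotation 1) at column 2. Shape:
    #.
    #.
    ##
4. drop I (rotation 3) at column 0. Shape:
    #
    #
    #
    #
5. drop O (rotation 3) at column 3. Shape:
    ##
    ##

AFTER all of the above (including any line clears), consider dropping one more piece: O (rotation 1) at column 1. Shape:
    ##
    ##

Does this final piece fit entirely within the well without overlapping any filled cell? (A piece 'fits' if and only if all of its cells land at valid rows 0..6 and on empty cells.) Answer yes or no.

Drop 1: J rot0 at col 0 lands with bottom-row=0; cleared 0 line(s) (total 0); column heights now [2 1 1 0 0 0], max=2
Drop 2: I rot1 at col 3 lands with bottom-row=0; cleared 0 line(s) (total 0); column heights now [2 1 1 4 0 0], max=4
Drop 3: L rot1 at col 2 lands with bottom-row=4; cleared 0 line(s) (total 0); column heights now [2 1 7 5 0 0], max=7
Drop 4: I rot3 at col 0 lands with bottom-row=2; cleared 0 line(s) (total 0); column heights now [6 1 7 5 0 0], max=7
Drop 5: O rot3 at col 3 lands with bottom-row=5; cleared 0 line(s) (total 0); column heights now [6 1 7 7 7 0], max=7
Test piece O rot1 at col 1 (width 2): heights before test = [6 1 7 7 7 0]; fits = False

Answer: no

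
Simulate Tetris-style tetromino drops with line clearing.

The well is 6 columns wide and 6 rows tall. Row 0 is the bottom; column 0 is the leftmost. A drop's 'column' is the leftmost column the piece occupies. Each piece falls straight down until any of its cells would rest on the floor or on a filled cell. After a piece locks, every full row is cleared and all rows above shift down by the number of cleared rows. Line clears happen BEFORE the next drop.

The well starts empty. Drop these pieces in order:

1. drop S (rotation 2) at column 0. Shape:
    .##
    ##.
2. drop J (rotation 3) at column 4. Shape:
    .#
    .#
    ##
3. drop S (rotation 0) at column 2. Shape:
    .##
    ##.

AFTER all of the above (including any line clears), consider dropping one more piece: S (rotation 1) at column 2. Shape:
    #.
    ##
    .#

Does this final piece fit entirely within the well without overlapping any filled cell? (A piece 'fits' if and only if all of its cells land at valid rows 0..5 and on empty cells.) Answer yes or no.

Drop 1: S rot2 at col 0 lands with bottom-row=0; cleared 0 line(s) (total 0); column heights now [1 2 2 0 0 0], max=2
Drop 2: J rot3 at col 4 lands with bottom-row=0; cleared 0 line(s) (total 0); column heights now [1 2 2 0 1 3], max=3
Drop 3: S rot0 at col 2 lands with bottom-row=2; cleared 0 line(s) (total 0); column heights now [1 2 3 4 4 3], max=4
Test piece S rot1 at col 2 (width 2): heights before test = [1 2 3 4 4 3]; fits = False

Answer: no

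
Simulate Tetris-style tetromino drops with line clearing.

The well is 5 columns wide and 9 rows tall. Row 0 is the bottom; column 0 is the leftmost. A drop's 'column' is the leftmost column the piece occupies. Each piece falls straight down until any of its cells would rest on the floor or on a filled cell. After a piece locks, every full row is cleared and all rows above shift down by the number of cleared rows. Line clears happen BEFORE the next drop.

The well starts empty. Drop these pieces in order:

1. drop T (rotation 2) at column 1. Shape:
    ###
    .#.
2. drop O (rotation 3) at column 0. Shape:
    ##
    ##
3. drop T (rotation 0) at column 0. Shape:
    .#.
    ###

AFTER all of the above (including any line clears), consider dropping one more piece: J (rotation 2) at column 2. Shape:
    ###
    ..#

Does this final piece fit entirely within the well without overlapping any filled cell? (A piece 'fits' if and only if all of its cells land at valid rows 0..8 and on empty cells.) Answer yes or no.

Drop 1: T rot2 at col 1 lands with bottom-row=0; cleared 0 line(s) (total 0); column heights now [0 2 2 2 0], max=2
Drop 2: O rot3 at col 0 lands with bottom-row=2; cleared 0 line(s) (total 0); column heights now [4 4 2 2 0], max=4
Drop 3: T rot0 at col 0 lands with bottom-row=4; cleared 0 line(s) (total 0); column heights now [5 6 5 2 0], max=6
Test piece J rot2 at col 2 (width 3): heights before test = [5 6 5 2 0]; fits = True

Answer: yes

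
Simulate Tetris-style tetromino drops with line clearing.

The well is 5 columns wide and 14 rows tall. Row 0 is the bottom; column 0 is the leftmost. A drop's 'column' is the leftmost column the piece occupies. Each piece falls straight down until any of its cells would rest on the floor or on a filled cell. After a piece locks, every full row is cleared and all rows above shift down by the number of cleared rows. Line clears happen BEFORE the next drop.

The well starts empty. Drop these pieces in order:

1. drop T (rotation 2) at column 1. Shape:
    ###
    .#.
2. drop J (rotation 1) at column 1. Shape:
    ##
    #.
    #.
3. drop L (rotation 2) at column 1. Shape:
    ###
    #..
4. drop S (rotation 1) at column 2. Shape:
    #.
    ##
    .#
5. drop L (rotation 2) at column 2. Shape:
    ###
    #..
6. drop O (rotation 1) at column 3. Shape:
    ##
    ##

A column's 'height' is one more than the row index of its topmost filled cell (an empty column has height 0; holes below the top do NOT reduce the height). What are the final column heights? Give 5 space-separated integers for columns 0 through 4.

Answer: 0 7 12 14 14

Derivation:
Drop 1: T rot2 at col 1 lands with bottom-row=0; cleared 0 line(s) (total 0); column heights now [0 2 2 2 0], max=2
Drop 2: J rot1 at col 1 lands with bottom-row=2; cleared 0 line(s) (total 0); column heights now [0 5 5 2 0], max=5
Drop 3: L rot2 at col 1 lands with bottom-row=5; cleared 0 line(s) (total 0); column heights now [0 7 7 7 0], max=7
Drop 4: S rot1 at col 2 lands with bottom-row=7; cleared 0 line(s) (total 0); column heights now [0 7 10 9 0], max=10
Drop 5: L rot2 at col 2 lands with bottom-row=10; cleared 0 line(s) (total 0); column heights now [0 7 12 12 12], max=12
Drop 6: O rot1 at col 3 lands with bottom-row=12; cleared 0 line(s) (total 0); column heights now [0 7 12 14 14], max=14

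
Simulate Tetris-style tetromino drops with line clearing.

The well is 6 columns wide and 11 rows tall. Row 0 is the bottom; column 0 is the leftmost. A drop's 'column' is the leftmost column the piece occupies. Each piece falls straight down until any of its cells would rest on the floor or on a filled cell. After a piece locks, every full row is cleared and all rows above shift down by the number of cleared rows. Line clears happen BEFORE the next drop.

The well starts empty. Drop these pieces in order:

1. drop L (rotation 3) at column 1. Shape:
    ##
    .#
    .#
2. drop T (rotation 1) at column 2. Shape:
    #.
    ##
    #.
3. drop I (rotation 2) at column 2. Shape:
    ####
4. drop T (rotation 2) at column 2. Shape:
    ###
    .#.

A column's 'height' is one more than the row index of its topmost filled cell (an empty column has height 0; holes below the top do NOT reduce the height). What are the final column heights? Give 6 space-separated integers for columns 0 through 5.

Drop 1: L rot3 at col 1 lands with bottom-row=0; cleared 0 line(s) (total 0); column heights now [0 3 3 0 0 0], max=3
Drop 2: T rot1 at col 2 lands with bottom-row=3; cleared 0 line(s) (total 0); column heights now [0 3 6 5 0 0], max=6
Drop 3: I rot2 at col 2 lands with bottom-row=6; cleared 0 line(s) (total 0); column heights now [0 3 7 7 7 7], max=7
Drop 4: T rot2 at col 2 lands with bottom-row=7; cleared 0 line(s) (total 0); column heights now [0 3 9 9 9 7], max=9

Answer: 0 3 9 9 9 7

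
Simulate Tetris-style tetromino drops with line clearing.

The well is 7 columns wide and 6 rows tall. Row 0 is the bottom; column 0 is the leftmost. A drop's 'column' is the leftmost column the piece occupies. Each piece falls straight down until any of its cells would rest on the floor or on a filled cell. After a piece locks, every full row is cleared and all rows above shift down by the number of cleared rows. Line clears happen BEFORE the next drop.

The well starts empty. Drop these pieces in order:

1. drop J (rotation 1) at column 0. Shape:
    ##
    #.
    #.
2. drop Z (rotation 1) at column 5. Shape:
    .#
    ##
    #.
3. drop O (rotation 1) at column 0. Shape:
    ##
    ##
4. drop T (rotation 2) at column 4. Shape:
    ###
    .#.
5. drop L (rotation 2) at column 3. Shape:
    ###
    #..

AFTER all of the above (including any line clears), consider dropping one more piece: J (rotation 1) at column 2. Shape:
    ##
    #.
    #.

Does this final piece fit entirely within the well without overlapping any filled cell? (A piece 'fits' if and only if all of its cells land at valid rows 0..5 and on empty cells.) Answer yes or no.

Drop 1: J rot1 at col 0 lands with bottom-row=0; cleared 0 line(s) (total 0); column heights now [3 3 0 0 0 0 0], max=3
Drop 2: Z rot1 at col 5 lands with bottom-row=0; cleared 0 line(s) (total 0); column heights now [3 3 0 0 0 2 3], max=3
Drop 3: O rot1 at col 0 lands with bottom-row=3; cleared 0 line(s) (total 0); column heights now [5 5 0 0 0 2 3], max=5
Drop 4: T rot2 at col 4 lands with bottom-row=2; cleared 0 line(s) (total 0); column heights now [5 5 0 0 4 4 4], max=5
Drop 5: L rot2 at col 3 lands with bottom-row=3; cleared 0 line(s) (total 0); column heights now [5 5 0 5 5 5 4], max=5
Test piece J rot1 at col 2 (width 2): heights before test = [5 5 0 5 5 5 4]; fits = True

Answer: yes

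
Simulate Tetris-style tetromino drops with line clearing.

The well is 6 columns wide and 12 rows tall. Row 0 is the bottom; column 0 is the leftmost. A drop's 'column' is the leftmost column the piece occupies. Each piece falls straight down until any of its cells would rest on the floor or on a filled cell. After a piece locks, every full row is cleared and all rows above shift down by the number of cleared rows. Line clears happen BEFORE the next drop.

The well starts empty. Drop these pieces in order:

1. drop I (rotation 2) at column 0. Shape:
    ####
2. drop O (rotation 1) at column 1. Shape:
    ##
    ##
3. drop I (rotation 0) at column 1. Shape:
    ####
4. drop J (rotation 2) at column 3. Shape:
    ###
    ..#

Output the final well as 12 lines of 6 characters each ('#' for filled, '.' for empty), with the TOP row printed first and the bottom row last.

Drop 1: I rot2 at col 0 lands with bottom-row=0; cleared 0 line(s) (total 0); column heights now [1 1 1 1 0 0], max=1
Drop 2: O rot1 at col 1 lands with bottom-row=1; cleared 0 line(s) (total 0); column heights now [1 3 3 1 0 0], max=3
Drop 3: I rot0 at col 1 lands with bottom-row=3; cleared 0 line(s) (total 0); column heights now [1 4 4 4 4 0], max=4
Drop 4: J rot2 at col 3 lands with bottom-row=3; cleared 0 line(s) (total 0); column heights now [1 4 4 5 5 5], max=5

Answer: ......
......
......
......
......
......
......
...###
.#####
.##...
.##...
####..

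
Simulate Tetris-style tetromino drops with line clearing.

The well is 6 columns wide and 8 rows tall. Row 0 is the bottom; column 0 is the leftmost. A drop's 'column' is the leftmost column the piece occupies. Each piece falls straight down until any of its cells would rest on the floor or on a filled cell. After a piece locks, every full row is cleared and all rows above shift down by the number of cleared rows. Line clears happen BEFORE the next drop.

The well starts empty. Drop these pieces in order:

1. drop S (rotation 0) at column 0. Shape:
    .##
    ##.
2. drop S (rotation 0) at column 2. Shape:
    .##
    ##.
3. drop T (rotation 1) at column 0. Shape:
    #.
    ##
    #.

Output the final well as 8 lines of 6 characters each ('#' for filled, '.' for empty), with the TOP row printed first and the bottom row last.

Drop 1: S rot0 at col 0 lands with bottom-row=0; cleared 0 line(s) (total 0); column heights now [1 2 2 0 0 0], max=2
Drop 2: S rot0 at col 2 lands with bottom-row=2; cleared 0 line(s) (total 0); column heights now [1 2 3 4 4 0], max=4
Drop 3: T rot1 at col 0 lands with bottom-row=1; cleared 0 line(s) (total 0); column heights now [4 3 3 4 4 0], max=4

Answer: ......
......
......
......
#..##.
####..
###...
##....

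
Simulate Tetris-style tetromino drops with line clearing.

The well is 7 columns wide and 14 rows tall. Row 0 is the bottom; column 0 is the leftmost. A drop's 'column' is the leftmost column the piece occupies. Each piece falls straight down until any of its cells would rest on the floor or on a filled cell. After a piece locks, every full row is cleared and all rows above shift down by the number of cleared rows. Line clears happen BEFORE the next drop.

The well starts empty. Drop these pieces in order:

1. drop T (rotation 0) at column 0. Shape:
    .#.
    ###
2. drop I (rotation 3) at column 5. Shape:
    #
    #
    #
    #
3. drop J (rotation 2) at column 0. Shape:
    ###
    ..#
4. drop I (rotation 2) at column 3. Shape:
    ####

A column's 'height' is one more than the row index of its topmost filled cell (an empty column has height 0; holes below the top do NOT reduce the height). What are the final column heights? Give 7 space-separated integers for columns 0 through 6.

Drop 1: T rot0 at col 0 lands with bottom-row=0; cleared 0 line(s) (total 0); column heights now [1 2 1 0 0 0 0], max=2
Drop 2: I rot3 at col 5 lands with bottom-row=0; cleared 0 line(s) (total 0); column heights now [1 2 1 0 0 4 0], max=4
Drop 3: J rot2 at col 0 lands with bottom-row=1; cleared 0 line(s) (total 0); column heights now [3 3 3 0 0 4 0], max=4
Drop 4: I rot2 at col 3 lands with bottom-row=4; cleared 0 line(s) (total 0); column heights now [3 3 3 5 5 5 5], max=5

Answer: 3 3 3 5 5 5 5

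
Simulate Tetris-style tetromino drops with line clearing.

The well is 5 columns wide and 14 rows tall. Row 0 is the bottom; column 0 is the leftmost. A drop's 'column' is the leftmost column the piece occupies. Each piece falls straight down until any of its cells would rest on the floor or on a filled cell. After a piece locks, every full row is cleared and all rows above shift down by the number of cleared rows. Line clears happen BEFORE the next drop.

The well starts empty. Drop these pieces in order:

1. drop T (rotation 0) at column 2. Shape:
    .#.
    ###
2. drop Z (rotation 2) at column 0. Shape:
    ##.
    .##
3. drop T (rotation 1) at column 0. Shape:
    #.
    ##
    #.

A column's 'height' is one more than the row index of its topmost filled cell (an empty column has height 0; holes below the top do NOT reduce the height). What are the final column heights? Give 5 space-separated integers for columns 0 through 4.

Drop 1: T rot0 at col 2 lands with bottom-row=0; cleared 0 line(s) (total 0); column heights now [0 0 1 2 1], max=2
Drop 2: Z rot2 at col 0 lands with bottom-row=1; cleared 0 line(s) (total 0); column heights now [3 3 2 2 1], max=3
Drop 3: T rot1 at col 0 lands with bottom-row=3; cleared 0 line(s) (total 0); column heights now [6 5 2 2 1], max=6

Answer: 6 5 2 2 1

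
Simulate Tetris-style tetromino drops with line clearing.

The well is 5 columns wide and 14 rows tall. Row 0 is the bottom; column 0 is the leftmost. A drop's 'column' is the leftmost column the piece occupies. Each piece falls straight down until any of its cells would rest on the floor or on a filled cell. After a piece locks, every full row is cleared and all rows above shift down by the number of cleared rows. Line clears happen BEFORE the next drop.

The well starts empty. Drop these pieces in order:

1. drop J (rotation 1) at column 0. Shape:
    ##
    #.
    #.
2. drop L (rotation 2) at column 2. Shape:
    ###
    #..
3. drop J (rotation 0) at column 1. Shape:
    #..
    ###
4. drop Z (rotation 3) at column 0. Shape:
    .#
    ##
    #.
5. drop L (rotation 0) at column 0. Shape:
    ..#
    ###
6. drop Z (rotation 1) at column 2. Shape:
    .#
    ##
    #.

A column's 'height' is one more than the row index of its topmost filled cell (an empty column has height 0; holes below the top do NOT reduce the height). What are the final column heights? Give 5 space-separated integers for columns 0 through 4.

Drop 1: J rot1 at col 0 lands with bottom-row=0; cleared 0 line(s) (total 0); column heights now [3 3 0 0 0], max=3
Drop 2: L rot2 at col 2 lands with bottom-row=0; cleared 0 line(s) (total 0); column heights now [3 3 2 2 2], max=3
Drop 3: J rot0 at col 1 lands with bottom-row=3; cleared 0 line(s) (total 0); column heights now [3 5 4 4 2], max=5
Drop 4: Z rot3 at col 0 lands with bottom-row=4; cleared 0 line(s) (total 0); column heights now [6 7 4 4 2], max=7
Drop 5: L rot0 at col 0 lands with bottom-row=7; cleared 0 line(s) (total 0); column heights now [8 8 9 4 2], max=9
Drop 6: Z rot1 at col 2 lands with bottom-row=9; cleared 0 line(s) (total 0); column heights now [8 8 11 12 2], max=12

Answer: 8 8 11 12 2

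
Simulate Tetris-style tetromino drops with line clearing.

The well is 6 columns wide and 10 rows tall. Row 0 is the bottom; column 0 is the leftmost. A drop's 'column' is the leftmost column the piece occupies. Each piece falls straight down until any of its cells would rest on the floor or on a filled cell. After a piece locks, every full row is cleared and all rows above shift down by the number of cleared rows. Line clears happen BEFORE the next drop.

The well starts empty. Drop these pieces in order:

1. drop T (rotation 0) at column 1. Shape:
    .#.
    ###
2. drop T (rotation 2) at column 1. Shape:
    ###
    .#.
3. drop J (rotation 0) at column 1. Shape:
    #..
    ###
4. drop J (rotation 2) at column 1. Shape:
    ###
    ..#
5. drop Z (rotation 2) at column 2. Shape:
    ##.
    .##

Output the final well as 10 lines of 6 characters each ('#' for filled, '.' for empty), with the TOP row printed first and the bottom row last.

Answer: ......
..##..
...##.
.###..
.#.#..
.###..
.###..
..#...
..#...
.###..

Derivation:
Drop 1: T rot0 at col 1 lands with bottom-row=0; cleared 0 line(s) (total 0); column heights now [0 1 2 1 0 0], max=2
Drop 2: T rot2 at col 1 lands with bottom-row=2; cleared 0 line(s) (total 0); column heights now [0 4 4 4 0 0], max=4
Drop 3: J rot0 at col 1 lands with bottom-row=4; cleared 0 line(s) (total 0); column heights now [0 6 5 5 0 0], max=6
Drop 4: J rot2 at col 1 lands with bottom-row=5; cleared 0 line(s) (total 0); column heights now [0 7 7 7 0 0], max=7
Drop 5: Z rot2 at col 2 lands with bottom-row=7; cleared 0 line(s) (total 0); column heights now [0 7 9 9 8 0], max=9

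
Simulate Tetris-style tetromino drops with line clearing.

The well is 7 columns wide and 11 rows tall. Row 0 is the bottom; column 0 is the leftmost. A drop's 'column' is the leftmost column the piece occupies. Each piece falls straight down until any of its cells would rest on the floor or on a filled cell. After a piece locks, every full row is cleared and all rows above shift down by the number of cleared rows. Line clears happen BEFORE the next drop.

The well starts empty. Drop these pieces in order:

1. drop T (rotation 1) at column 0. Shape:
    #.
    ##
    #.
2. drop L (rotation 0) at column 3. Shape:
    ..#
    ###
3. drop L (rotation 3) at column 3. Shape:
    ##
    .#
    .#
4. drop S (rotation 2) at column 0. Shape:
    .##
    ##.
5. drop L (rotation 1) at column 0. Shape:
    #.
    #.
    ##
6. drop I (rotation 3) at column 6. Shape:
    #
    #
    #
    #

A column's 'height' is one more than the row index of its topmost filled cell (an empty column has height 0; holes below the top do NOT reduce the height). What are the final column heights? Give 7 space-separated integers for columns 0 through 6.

Drop 1: T rot1 at col 0 lands with bottom-row=0; cleared 0 line(s) (total 0); column heights now [3 2 0 0 0 0 0], max=3
Drop 2: L rot0 at col 3 lands with bottom-row=0; cleared 0 line(s) (total 0); column heights now [3 2 0 1 1 2 0], max=3
Drop 3: L rot3 at col 3 lands with bottom-row=1; cleared 0 line(s) (total 0); column heights now [3 2 0 4 4 2 0], max=4
Drop 4: S rot2 at col 0 lands with bottom-row=3; cleared 0 line(s) (total 0); column heights now [4 5 5 4 4 2 0], max=5
Drop 5: L rot1 at col 0 lands with bottom-row=5; cleared 0 line(s) (total 0); column heights now [8 6 5 4 4 2 0], max=8
Drop 6: I rot3 at col 6 lands with bottom-row=0; cleared 0 line(s) (total 0); column heights now [8 6 5 4 4 2 4], max=8

Answer: 8 6 5 4 4 2 4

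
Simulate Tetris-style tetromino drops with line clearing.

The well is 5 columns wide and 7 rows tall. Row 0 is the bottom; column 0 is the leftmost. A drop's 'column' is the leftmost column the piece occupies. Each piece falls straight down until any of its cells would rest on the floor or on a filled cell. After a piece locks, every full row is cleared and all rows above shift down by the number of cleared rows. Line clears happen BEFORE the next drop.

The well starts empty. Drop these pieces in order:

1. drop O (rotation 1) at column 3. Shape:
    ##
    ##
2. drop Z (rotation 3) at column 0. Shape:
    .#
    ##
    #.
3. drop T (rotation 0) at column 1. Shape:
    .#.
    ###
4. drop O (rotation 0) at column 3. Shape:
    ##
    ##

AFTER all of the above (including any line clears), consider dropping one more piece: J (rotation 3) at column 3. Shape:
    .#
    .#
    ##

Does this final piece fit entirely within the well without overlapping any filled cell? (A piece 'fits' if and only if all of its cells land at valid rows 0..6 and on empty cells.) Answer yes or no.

Answer: no

Derivation:
Drop 1: O rot1 at col 3 lands with bottom-row=0; cleared 0 line(s) (total 0); column heights now [0 0 0 2 2], max=2
Drop 2: Z rot3 at col 0 lands with bottom-row=0; cleared 0 line(s) (total 0); column heights now [2 3 0 2 2], max=3
Drop 3: T rot0 at col 1 lands with bottom-row=3; cleared 0 line(s) (total 0); column heights now [2 4 5 4 2], max=5
Drop 4: O rot0 at col 3 lands with bottom-row=4; cleared 0 line(s) (total 0); column heights now [2 4 5 6 6], max=6
Test piece J rot3 at col 3 (width 2): heights before test = [2 4 5 6 6]; fits = False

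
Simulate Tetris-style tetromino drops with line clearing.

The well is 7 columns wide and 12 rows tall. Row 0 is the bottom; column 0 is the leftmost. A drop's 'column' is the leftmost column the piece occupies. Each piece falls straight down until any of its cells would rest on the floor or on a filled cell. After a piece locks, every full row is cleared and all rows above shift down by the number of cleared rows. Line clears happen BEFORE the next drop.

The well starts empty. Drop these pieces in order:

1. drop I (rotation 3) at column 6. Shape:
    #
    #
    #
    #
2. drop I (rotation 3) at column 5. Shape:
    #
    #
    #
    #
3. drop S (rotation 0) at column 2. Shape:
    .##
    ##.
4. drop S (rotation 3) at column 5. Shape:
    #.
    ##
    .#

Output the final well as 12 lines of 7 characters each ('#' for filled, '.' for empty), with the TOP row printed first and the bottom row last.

Answer: .......
.......
.......
.......
.......
.....#.
.....##
......#
.....##
.....##
...####
..##.##

Derivation:
Drop 1: I rot3 at col 6 lands with bottom-row=0; cleared 0 line(s) (total 0); column heights now [0 0 0 0 0 0 4], max=4
Drop 2: I rot3 at col 5 lands with bottom-row=0; cleared 0 line(s) (total 0); column heights now [0 0 0 0 0 4 4], max=4
Drop 3: S rot0 at col 2 lands with bottom-row=0; cleared 0 line(s) (total 0); column heights now [0 0 1 2 2 4 4], max=4
Drop 4: S rot3 at col 5 lands with bottom-row=4; cleared 0 line(s) (total 0); column heights now [0 0 1 2 2 7 6], max=7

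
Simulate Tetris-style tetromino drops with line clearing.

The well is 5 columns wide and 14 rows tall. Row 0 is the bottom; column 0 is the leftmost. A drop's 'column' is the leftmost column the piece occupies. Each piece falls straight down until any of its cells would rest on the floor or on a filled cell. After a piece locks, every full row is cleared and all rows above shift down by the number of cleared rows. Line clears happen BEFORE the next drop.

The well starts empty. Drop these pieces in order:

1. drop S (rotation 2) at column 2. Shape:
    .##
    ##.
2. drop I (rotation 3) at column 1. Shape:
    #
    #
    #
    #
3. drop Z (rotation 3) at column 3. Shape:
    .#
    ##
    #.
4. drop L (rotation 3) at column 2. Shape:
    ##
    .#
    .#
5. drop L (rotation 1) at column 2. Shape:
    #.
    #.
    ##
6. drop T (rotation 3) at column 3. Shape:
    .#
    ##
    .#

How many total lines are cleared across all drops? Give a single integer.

Answer: 0

Derivation:
Drop 1: S rot2 at col 2 lands with bottom-row=0; cleared 0 line(s) (total 0); column heights now [0 0 1 2 2], max=2
Drop 2: I rot3 at col 1 lands with bottom-row=0; cleared 0 line(s) (total 0); column heights now [0 4 1 2 2], max=4
Drop 3: Z rot3 at col 3 lands with bottom-row=2; cleared 0 line(s) (total 0); column heights now [0 4 1 4 5], max=5
Drop 4: L rot3 at col 2 lands with bottom-row=4; cleared 0 line(s) (total 0); column heights now [0 4 7 7 5], max=7
Drop 5: L rot1 at col 2 lands with bottom-row=7; cleared 0 line(s) (total 0); column heights now [0 4 10 8 5], max=10
Drop 6: T rot3 at col 3 lands with bottom-row=7; cleared 0 line(s) (total 0); column heights now [0 4 10 9 10], max=10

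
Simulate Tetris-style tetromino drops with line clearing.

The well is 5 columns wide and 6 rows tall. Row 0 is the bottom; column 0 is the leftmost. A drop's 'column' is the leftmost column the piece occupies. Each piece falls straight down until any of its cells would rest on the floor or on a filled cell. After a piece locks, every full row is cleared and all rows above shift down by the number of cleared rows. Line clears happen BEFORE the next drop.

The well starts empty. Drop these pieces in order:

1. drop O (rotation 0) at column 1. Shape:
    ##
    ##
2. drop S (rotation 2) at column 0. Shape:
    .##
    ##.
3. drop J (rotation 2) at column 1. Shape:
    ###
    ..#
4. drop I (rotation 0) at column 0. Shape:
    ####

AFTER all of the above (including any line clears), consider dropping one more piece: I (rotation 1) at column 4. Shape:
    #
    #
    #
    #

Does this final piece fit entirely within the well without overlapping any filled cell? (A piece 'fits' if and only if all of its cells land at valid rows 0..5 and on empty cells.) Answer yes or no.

Drop 1: O rot0 at col 1 lands with bottom-row=0; cleared 0 line(s) (total 0); column heights now [0 2 2 0 0], max=2
Drop 2: S rot2 at col 0 lands with bottom-row=2; cleared 0 line(s) (total 0); column heights now [3 4 4 0 0], max=4
Drop 3: J rot2 at col 1 lands with bottom-row=3; cleared 0 line(s) (total 0); column heights now [3 5 5 5 0], max=5
Drop 4: I rot0 at col 0 lands with bottom-row=5; cleared 0 line(s) (total 0); column heights now [6 6 6 6 0], max=6
Test piece I rot1 at col 4 (width 1): heights before test = [6 6 6 6 0]; fits = True

Answer: yes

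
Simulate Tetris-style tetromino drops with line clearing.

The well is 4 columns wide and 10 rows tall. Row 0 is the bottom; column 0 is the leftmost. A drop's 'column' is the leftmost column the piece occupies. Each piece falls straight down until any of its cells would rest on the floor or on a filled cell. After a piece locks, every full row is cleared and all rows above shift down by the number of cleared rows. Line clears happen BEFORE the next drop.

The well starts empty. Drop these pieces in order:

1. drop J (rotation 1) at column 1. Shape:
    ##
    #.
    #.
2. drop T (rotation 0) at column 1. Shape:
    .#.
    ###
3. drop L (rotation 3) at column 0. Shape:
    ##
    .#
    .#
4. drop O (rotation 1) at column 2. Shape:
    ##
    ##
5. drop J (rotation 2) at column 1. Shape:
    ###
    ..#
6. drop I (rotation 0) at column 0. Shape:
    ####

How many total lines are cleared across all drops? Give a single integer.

Drop 1: J rot1 at col 1 lands with bottom-row=0; cleared 0 line(s) (total 0); column heights now [0 3 3 0], max=3
Drop 2: T rot0 at col 1 lands with bottom-row=3; cleared 0 line(s) (total 0); column heights now [0 4 5 4], max=5
Drop 3: L rot3 at col 0 lands with bottom-row=4; cleared 0 line(s) (total 0); column heights now [7 7 5 4], max=7
Drop 4: O rot1 at col 2 lands with bottom-row=5; cleared 1 line(s) (total 1); column heights now [0 6 6 6], max=6
Drop 5: J rot2 at col 1 lands with bottom-row=6; cleared 0 line(s) (total 1); column heights now [0 8 8 8], max=8
Drop 6: I rot0 at col 0 lands with bottom-row=8; cleared 1 line(s) (total 2); column heights now [0 8 8 8], max=8

Answer: 2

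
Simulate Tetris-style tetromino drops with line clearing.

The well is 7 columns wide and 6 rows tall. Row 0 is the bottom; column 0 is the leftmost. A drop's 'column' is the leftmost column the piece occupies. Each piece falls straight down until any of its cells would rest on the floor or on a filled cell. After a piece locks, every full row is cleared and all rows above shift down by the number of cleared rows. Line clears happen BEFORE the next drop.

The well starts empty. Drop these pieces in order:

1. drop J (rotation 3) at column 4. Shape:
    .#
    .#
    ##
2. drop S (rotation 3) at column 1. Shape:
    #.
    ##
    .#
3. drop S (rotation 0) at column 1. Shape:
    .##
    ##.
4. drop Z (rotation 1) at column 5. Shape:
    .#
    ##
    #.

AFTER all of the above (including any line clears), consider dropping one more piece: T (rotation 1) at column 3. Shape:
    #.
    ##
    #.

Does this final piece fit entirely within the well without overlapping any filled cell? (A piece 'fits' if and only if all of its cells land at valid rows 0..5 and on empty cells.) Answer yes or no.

Answer: no

Derivation:
Drop 1: J rot3 at col 4 lands with bottom-row=0; cleared 0 line(s) (total 0); column heights now [0 0 0 0 1 3 0], max=3
Drop 2: S rot3 at col 1 lands with bottom-row=0; cleared 0 line(s) (total 0); column heights now [0 3 2 0 1 3 0], max=3
Drop 3: S rot0 at col 1 lands with bottom-row=3; cleared 0 line(s) (total 0); column heights now [0 4 5 5 1 3 0], max=5
Drop 4: Z rot1 at col 5 lands with bottom-row=3; cleared 0 line(s) (total 0); column heights now [0 4 5 5 1 5 6], max=6
Test piece T rot1 at col 3 (width 2): heights before test = [0 4 5 5 1 5 6]; fits = False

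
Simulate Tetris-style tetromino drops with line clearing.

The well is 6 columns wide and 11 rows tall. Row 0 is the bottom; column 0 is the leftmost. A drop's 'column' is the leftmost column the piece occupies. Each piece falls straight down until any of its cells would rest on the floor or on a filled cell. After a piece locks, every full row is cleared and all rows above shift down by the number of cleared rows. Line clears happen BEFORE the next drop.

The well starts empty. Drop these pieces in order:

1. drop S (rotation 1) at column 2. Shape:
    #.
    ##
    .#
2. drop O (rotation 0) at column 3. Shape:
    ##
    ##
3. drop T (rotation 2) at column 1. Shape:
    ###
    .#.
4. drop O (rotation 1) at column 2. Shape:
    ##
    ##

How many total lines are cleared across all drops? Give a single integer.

Drop 1: S rot1 at col 2 lands with bottom-row=0; cleared 0 line(s) (total 0); column heights now [0 0 3 2 0 0], max=3
Drop 2: O rot0 at col 3 lands with bottom-row=2; cleared 0 line(s) (total 0); column heights now [0 0 3 4 4 0], max=4
Drop 3: T rot2 at col 1 lands with bottom-row=3; cleared 0 line(s) (total 0); column heights now [0 5 5 5 4 0], max=5
Drop 4: O rot1 at col 2 lands with bottom-row=5; cleared 0 line(s) (total 0); column heights now [0 5 7 7 4 0], max=7

Answer: 0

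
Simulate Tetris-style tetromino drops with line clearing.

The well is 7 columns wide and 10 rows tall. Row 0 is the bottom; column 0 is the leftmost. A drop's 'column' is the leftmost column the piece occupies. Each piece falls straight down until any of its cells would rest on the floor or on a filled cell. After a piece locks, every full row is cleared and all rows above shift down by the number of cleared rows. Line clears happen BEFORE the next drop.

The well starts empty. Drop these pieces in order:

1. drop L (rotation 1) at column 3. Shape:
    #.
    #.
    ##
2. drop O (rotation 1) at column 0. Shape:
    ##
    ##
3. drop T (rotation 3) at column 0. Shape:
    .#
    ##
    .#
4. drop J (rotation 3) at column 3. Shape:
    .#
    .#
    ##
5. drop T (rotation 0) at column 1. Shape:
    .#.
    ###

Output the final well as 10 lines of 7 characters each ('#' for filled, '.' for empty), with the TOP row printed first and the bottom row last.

Answer: .......
.......
.......
..#....
.####..
.#..#..
##.##..
.#.#...
##.#...
##.##..

Derivation:
Drop 1: L rot1 at col 3 lands with bottom-row=0; cleared 0 line(s) (total 0); column heights now [0 0 0 3 1 0 0], max=3
Drop 2: O rot1 at col 0 lands with bottom-row=0; cleared 0 line(s) (total 0); column heights now [2 2 0 3 1 0 0], max=3
Drop 3: T rot3 at col 0 lands with bottom-row=2; cleared 0 line(s) (total 0); column heights now [4 5 0 3 1 0 0], max=5
Drop 4: J rot3 at col 3 lands with bottom-row=3; cleared 0 line(s) (total 0); column heights now [4 5 0 4 6 0 0], max=6
Drop 5: T rot0 at col 1 lands with bottom-row=5; cleared 0 line(s) (total 0); column heights now [4 6 7 6 6 0 0], max=7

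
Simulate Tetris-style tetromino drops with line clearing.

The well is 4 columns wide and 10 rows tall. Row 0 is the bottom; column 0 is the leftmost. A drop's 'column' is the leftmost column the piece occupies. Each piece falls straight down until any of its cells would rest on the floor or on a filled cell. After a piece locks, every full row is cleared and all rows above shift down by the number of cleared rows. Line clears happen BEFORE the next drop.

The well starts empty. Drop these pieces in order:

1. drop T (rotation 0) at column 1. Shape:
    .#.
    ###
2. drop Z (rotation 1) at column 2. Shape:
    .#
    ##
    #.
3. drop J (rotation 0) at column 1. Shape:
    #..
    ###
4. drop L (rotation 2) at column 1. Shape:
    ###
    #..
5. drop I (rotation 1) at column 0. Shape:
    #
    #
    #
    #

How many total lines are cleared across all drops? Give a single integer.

Answer: 1

Derivation:
Drop 1: T rot0 at col 1 lands with bottom-row=0; cleared 0 line(s) (total 0); column heights now [0 1 2 1], max=2
Drop 2: Z rot1 at col 2 lands with bottom-row=2; cleared 0 line(s) (total 0); column heights now [0 1 4 5], max=5
Drop 3: J rot0 at col 1 lands with bottom-row=5; cleared 0 line(s) (total 0); column heights now [0 7 6 6], max=7
Drop 4: L rot2 at col 1 lands with bottom-row=7; cleared 0 line(s) (total 0); column heights now [0 9 9 9], max=9
Drop 5: I rot1 at col 0 lands with bottom-row=0; cleared 1 line(s) (total 1); column heights now [3 8 8 8], max=8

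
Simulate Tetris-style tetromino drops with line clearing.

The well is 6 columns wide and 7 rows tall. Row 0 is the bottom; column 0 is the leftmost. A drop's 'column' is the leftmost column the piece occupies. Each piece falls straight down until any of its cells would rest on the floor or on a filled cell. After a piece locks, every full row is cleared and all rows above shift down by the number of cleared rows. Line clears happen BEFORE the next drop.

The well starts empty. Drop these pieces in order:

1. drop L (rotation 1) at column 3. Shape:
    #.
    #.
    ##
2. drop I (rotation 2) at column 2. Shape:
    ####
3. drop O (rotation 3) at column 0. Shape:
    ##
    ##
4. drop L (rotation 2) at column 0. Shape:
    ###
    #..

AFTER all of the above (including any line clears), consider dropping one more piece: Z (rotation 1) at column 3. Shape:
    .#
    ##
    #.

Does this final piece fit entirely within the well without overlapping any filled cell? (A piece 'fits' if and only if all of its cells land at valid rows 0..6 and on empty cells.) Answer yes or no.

Answer: yes

Derivation:
Drop 1: L rot1 at col 3 lands with bottom-row=0; cleared 0 line(s) (total 0); column heights now [0 0 0 3 1 0], max=3
Drop 2: I rot2 at col 2 lands with bottom-row=3; cleared 0 line(s) (total 0); column heights now [0 0 4 4 4 4], max=4
Drop 3: O rot3 at col 0 lands with bottom-row=0; cleared 0 line(s) (total 0); column heights now [2 2 4 4 4 4], max=4
Drop 4: L rot2 at col 0 lands with bottom-row=3; cleared 0 line(s) (total 0); column heights now [5 5 5 4 4 4], max=5
Test piece Z rot1 at col 3 (width 2): heights before test = [5 5 5 4 4 4]; fits = True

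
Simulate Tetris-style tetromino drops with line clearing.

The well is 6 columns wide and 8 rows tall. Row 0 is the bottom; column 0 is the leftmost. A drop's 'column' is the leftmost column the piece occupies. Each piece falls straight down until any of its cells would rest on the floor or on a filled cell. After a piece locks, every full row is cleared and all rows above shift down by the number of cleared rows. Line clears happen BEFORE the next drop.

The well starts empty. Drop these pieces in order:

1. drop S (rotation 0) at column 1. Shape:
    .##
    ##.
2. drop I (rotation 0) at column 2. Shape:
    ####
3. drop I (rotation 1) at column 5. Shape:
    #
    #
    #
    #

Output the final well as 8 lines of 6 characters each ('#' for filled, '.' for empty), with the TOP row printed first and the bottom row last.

Drop 1: S rot0 at col 1 lands with bottom-row=0; cleared 0 line(s) (total 0); column heights now [0 1 2 2 0 0], max=2
Drop 2: I rot0 at col 2 lands with bottom-row=2; cleared 0 line(s) (total 0); column heights now [0 1 3 3 3 3], max=3
Drop 3: I rot1 at col 5 lands with bottom-row=3; cleared 0 line(s) (total 0); column heights now [0 1 3 3 3 7], max=7

Answer: ......
.....#
.....#
.....#
.....#
..####
..##..
.##...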